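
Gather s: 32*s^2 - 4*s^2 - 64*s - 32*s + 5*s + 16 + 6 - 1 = 28*s^2 - 91*s + 21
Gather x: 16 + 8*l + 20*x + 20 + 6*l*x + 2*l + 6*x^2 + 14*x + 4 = 10*l + 6*x^2 + x*(6*l + 34) + 40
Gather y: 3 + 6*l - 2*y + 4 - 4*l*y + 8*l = 14*l + y*(-4*l - 2) + 7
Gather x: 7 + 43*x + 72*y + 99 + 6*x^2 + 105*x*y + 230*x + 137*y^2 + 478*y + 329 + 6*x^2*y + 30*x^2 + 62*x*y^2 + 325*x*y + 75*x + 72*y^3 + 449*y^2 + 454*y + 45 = x^2*(6*y + 36) + x*(62*y^2 + 430*y + 348) + 72*y^3 + 586*y^2 + 1004*y + 480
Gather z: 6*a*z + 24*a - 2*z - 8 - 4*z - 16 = 24*a + z*(6*a - 6) - 24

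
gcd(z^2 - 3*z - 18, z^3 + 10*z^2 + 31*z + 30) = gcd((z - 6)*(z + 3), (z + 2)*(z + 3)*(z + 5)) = z + 3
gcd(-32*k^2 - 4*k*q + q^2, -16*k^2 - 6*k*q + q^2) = -8*k + q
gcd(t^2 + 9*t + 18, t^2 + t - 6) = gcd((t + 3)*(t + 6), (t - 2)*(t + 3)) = t + 3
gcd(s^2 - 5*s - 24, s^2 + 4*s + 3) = s + 3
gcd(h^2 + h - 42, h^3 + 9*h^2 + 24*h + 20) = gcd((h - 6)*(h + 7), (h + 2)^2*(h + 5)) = 1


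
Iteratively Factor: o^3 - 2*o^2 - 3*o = (o + 1)*(o^2 - 3*o) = (o - 3)*(o + 1)*(o)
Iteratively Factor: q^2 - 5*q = (q - 5)*(q)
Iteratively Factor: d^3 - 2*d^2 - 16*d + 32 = (d - 4)*(d^2 + 2*d - 8) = (d - 4)*(d - 2)*(d + 4)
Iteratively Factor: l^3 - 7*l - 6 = (l - 3)*(l^2 + 3*l + 2) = (l - 3)*(l + 1)*(l + 2)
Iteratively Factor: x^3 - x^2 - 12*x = (x + 3)*(x^2 - 4*x) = (x - 4)*(x + 3)*(x)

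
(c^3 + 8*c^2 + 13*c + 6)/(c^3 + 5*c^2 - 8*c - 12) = (c + 1)/(c - 2)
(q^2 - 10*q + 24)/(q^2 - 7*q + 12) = (q - 6)/(q - 3)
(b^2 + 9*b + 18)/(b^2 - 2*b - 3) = (b^2 + 9*b + 18)/(b^2 - 2*b - 3)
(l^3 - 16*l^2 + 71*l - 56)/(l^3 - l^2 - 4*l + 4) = (l^2 - 15*l + 56)/(l^2 - 4)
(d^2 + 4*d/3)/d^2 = (d + 4/3)/d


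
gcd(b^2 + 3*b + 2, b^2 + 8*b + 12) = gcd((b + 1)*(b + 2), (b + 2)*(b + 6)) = b + 2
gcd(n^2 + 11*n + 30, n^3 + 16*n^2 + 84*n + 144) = n + 6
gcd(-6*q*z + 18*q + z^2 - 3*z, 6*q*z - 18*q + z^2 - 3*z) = z - 3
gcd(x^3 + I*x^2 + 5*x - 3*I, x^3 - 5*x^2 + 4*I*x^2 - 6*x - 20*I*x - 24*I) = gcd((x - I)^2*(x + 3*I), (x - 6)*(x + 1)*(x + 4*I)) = 1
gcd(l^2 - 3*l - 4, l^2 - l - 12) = l - 4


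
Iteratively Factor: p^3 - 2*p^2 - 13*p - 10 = (p + 2)*(p^2 - 4*p - 5) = (p - 5)*(p + 2)*(p + 1)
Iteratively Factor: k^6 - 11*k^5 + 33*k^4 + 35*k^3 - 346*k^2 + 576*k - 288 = (k - 3)*(k^5 - 8*k^4 + 9*k^3 + 62*k^2 - 160*k + 96) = (k - 3)*(k - 1)*(k^4 - 7*k^3 + 2*k^2 + 64*k - 96) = (k - 3)*(k - 2)*(k - 1)*(k^3 - 5*k^2 - 8*k + 48) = (k - 4)*(k - 3)*(k - 2)*(k - 1)*(k^2 - k - 12) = (k - 4)*(k - 3)*(k - 2)*(k - 1)*(k + 3)*(k - 4)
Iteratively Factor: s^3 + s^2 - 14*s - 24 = (s + 3)*(s^2 - 2*s - 8) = (s - 4)*(s + 3)*(s + 2)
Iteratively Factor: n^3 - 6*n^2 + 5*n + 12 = (n + 1)*(n^2 - 7*n + 12) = (n - 3)*(n + 1)*(n - 4)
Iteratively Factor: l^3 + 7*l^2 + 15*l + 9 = (l + 3)*(l^2 + 4*l + 3) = (l + 3)^2*(l + 1)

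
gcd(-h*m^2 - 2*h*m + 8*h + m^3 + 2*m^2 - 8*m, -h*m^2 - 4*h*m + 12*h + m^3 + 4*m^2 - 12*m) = h*m - 2*h - m^2 + 2*m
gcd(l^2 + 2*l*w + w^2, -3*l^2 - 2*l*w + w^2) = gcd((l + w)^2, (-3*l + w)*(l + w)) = l + w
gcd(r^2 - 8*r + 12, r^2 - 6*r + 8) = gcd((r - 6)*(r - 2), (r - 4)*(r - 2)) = r - 2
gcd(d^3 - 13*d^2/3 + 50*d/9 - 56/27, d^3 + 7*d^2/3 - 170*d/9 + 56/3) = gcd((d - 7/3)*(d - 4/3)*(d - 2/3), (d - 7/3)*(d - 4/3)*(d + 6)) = d^2 - 11*d/3 + 28/9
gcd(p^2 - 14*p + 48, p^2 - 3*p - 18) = p - 6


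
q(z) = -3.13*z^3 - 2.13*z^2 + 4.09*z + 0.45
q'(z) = -9.39*z^2 - 4.26*z + 4.09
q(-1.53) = 0.42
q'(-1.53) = -11.37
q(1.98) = -24.10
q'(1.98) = -41.16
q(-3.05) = 56.97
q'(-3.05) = -70.27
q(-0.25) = -0.66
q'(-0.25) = 4.57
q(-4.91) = 299.52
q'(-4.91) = -201.37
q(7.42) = -1365.14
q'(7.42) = -544.50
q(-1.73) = 3.21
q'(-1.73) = -16.64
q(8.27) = -1881.76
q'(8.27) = -673.35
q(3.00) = -90.96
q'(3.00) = -93.20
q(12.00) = -5665.83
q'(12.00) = -1399.19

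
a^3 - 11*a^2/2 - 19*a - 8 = (a - 8)*(a + 1/2)*(a + 2)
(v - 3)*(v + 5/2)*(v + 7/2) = v^3 + 3*v^2 - 37*v/4 - 105/4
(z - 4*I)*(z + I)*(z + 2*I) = z^3 - I*z^2 + 10*z + 8*I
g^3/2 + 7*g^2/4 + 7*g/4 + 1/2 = (g/2 + 1)*(g + 1/2)*(g + 1)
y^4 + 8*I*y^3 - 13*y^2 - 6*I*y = y*(y + I)^2*(y + 6*I)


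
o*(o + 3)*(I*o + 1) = I*o^3 + o^2 + 3*I*o^2 + 3*o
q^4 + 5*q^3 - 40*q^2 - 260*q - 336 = (q - 7)*(q + 2)*(q + 4)*(q + 6)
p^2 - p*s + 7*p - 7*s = (p + 7)*(p - s)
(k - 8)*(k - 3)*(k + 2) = k^3 - 9*k^2 + 2*k + 48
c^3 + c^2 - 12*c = c*(c - 3)*(c + 4)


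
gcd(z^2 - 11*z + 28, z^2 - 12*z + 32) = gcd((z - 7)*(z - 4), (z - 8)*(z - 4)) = z - 4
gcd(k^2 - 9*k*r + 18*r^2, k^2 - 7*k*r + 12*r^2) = -k + 3*r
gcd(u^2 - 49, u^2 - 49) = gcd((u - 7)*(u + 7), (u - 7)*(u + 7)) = u^2 - 49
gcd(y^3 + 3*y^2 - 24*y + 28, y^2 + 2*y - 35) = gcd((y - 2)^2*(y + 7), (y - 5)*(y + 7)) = y + 7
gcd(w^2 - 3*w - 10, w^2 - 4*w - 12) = w + 2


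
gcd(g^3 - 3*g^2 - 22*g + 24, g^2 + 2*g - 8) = g + 4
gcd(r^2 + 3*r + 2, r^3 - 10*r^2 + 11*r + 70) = r + 2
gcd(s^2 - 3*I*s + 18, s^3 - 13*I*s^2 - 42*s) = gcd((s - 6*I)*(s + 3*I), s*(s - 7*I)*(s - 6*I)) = s - 6*I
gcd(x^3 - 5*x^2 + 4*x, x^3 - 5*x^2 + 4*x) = x^3 - 5*x^2 + 4*x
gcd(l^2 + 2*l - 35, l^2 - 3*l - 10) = l - 5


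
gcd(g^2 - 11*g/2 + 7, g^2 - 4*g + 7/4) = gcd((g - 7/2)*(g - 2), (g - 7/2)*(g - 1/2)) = g - 7/2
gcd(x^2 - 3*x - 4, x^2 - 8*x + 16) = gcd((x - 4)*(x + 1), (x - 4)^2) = x - 4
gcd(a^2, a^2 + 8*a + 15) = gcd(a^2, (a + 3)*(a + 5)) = 1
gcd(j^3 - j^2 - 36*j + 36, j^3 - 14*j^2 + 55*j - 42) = j^2 - 7*j + 6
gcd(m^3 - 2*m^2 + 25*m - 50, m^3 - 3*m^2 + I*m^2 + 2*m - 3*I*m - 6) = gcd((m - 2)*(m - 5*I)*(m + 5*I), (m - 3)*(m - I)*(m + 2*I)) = 1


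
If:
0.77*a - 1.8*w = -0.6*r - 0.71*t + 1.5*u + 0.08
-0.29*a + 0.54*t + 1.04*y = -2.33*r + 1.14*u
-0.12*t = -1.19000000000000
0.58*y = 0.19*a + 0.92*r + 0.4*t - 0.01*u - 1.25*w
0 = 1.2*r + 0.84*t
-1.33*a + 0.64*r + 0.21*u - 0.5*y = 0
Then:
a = -9.74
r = -6.94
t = 9.92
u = 13.80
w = -14.11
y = 22.81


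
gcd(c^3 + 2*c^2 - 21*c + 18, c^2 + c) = 1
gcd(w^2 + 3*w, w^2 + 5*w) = w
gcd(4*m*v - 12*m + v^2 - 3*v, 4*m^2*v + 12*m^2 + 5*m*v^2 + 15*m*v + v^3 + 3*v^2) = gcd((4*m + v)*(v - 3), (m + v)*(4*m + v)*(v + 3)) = 4*m + v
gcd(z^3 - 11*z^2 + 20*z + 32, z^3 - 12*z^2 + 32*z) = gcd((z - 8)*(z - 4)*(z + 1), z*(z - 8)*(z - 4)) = z^2 - 12*z + 32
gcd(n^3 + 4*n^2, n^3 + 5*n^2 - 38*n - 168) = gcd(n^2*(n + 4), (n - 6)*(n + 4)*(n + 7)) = n + 4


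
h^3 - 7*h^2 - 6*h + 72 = (h - 6)*(h - 4)*(h + 3)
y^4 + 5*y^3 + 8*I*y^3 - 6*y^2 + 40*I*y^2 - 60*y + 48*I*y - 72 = (y + 2)*(y + 3)*(y + 2*I)*(y + 6*I)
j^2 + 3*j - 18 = (j - 3)*(j + 6)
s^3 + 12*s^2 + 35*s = s*(s + 5)*(s + 7)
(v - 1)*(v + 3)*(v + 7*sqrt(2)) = v^3 + 2*v^2 + 7*sqrt(2)*v^2 - 3*v + 14*sqrt(2)*v - 21*sqrt(2)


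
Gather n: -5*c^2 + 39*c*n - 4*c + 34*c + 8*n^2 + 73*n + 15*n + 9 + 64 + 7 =-5*c^2 + 30*c + 8*n^2 + n*(39*c + 88) + 80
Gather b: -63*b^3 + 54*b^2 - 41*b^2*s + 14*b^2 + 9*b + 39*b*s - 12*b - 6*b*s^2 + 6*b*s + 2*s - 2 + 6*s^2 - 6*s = -63*b^3 + b^2*(68 - 41*s) + b*(-6*s^2 + 45*s - 3) + 6*s^2 - 4*s - 2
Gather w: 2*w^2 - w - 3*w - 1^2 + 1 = 2*w^2 - 4*w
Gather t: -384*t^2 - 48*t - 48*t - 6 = -384*t^2 - 96*t - 6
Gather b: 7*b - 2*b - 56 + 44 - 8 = 5*b - 20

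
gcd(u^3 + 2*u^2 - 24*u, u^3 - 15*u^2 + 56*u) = u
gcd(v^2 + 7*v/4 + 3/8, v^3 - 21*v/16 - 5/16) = v + 1/4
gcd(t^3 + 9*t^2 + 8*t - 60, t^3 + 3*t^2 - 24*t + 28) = t - 2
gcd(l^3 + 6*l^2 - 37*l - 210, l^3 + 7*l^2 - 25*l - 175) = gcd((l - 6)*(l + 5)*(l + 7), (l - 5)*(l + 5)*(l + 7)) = l^2 + 12*l + 35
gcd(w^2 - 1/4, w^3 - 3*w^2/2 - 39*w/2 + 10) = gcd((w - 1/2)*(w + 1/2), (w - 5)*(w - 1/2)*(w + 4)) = w - 1/2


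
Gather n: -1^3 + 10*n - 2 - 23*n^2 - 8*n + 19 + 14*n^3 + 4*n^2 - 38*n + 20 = 14*n^3 - 19*n^2 - 36*n + 36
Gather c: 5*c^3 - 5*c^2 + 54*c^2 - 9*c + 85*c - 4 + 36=5*c^3 + 49*c^2 + 76*c + 32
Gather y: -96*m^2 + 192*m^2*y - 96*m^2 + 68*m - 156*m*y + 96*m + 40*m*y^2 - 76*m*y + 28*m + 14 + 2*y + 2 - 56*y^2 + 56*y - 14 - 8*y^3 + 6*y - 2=-192*m^2 + 192*m - 8*y^3 + y^2*(40*m - 56) + y*(192*m^2 - 232*m + 64)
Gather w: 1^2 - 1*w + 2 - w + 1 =4 - 2*w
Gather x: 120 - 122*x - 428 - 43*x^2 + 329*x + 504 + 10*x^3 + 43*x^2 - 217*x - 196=10*x^3 - 10*x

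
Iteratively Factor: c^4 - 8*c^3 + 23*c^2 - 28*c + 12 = (c - 2)*(c^3 - 6*c^2 + 11*c - 6) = (c - 2)*(c - 1)*(c^2 - 5*c + 6) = (c - 2)^2*(c - 1)*(c - 3)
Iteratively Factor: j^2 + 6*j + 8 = (j + 2)*(j + 4)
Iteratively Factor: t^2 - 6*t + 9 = (t - 3)*(t - 3)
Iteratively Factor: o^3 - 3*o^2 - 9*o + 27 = (o + 3)*(o^2 - 6*o + 9) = (o - 3)*(o + 3)*(o - 3)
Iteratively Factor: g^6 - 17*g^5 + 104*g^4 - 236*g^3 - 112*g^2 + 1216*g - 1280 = (g - 4)*(g^5 - 13*g^4 + 52*g^3 - 28*g^2 - 224*g + 320) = (g - 4)*(g - 2)*(g^4 - 11*g^3 + 30*g^2 + 32*g - 160) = (g - 5)*(g - 4)*(g - 2)*(g^3 - 6*g^2 + 32) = (g - 5)*(g - 4)^2*(g - 2)*(g^2 - 2*g - 8) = (g - 5)*(g - 4)^3*(g - 2)*(g + 2)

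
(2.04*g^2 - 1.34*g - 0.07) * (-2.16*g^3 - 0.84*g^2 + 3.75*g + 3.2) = -4.4064*g^5 + 1.1808*g^4 + 8.9268*g^3 + 1.5618*g^2 - 4.5505*g - 0.224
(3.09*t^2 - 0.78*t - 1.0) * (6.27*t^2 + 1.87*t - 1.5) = 19.3743*t^4 + 0.8877*t^3 - 12.3636*t^2 - 0.7*t + 1.5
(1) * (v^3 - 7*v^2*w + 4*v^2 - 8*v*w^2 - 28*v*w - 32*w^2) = v^3 - 7*v^2*w + 4*v^2 - 8*v*w^2 - 28*v*w - 32*w^2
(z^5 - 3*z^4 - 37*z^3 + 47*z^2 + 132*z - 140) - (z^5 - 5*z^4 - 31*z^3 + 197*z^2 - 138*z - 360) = 2*z^4 - 6*z^3 - 150*z^2 + 270*z + 220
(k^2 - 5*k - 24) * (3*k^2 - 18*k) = 3*k^4 - 33*k^3 + 18*k^2 + 432*k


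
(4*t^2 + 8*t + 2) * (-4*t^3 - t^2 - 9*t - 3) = -16*t^5 - 36*t^4 - 52*t^3 - 86*t^2 - 42*t - 6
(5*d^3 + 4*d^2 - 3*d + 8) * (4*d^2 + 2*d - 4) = 20*d^5 + 26*d^4 - 24*d^3 + 10*d^2 + 28*d - 32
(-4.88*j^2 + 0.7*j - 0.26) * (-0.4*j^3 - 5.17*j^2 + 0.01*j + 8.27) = 1.952*j^5 + 24.9496*j^4 - 3.5638*j^3 - 39.0064*j^2 + 5.7864*j - 2.1502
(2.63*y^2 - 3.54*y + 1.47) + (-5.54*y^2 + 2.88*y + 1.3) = -2.91*y^2 - 0.66*y + 2.77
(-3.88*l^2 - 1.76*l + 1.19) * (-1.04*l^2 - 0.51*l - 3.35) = 4.0352*l^4 + 3.8092*l^3 + 12.658*l^2 + 5.2891*l - 3.9865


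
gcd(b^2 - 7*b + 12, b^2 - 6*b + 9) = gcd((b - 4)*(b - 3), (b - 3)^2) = b - 3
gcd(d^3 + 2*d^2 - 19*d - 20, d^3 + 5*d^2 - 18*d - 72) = d - 4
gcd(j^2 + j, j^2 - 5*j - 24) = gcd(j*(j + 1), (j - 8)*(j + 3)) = 1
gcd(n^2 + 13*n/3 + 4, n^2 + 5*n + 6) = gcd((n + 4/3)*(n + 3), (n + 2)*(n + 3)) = n + 3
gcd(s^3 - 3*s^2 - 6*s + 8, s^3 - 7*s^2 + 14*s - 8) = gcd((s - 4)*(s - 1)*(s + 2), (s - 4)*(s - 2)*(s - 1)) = s^2 - 5*s + 4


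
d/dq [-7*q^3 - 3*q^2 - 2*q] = -21*q^2 - 6*q - 2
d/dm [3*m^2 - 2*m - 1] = 6*m - 2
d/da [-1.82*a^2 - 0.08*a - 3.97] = -3.64*a - 0.08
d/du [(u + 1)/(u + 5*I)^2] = (-u - 2 + 5*I)/(u + 5*I)^3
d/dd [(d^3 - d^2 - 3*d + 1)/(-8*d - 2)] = (-8*d^3 + d^2 + 2*d + 7)/(2*(16*d^2 + 8*d + 1))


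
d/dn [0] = 0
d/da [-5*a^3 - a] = -15*a^2 - 1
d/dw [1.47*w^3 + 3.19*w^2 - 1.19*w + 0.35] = 4.41*w^2 + 6.38*w - 1.19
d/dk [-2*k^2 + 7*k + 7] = 7 - 4*k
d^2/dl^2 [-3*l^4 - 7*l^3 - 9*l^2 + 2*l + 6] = -36*l^2 - 42*l - 18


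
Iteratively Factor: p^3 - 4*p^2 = (p)*(p^2 - 4*p) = p^2*(p - 4)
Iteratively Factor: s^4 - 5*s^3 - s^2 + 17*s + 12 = (s - 3)*(s^3 - 2*s^2 - 7*s - 4) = (s - 4)*(s - 3)*(s^2 + 2*s + 1) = (s - 4)*(s - 3)*(s + 1)*(s + 1)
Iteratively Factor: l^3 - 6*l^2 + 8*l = (l - 4)*(l^2 - 2*l) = l*(l - 4)*(l - 2)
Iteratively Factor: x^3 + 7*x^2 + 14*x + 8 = (x + 4)*(x^2 + 3*x + 2) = (x + 2)*(x + 4)*(x + 1)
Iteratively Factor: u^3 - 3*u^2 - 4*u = (u - 4)*(u^2 + u) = u*(u - 4)*(u + 1)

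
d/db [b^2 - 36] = 2*b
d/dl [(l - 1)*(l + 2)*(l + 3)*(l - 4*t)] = 4*l^3 - 12*l^2*t + 12*l^2 - 32*l*t + 2*l - 4*t - 6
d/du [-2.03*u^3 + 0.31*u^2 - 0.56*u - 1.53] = -6.09*u^2 + 0.62*u - 0.56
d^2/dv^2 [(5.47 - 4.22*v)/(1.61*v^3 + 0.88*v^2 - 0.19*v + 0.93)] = (-65.631972*v^5 + 134.272068*v^4 + 114.880604*v^3 + 91.199442*v^2 - 33.907002*v - 10.04971)/(4.173281*v^9 + 6.843144*v^8 + 2.262855*v^7 + 6.298279*v^6 + 7.638699*v^5 + 0.548958*v^4 + 3.237632*v^3 + 2.384055*v^2 - 0.492993*v + 0.804357)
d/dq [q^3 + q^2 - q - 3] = 3*q^2 + 2*q - 1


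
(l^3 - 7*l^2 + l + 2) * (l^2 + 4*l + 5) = l^5 - 3*l^4 - 22*l^3 - 29*l^2 + 13*l + 10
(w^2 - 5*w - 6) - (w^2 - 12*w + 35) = 7*w - 41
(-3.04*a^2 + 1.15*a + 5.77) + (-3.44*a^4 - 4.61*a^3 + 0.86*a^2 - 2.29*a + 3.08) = -3.44*a^4 - 4.61*a^3 - 2.18*a^2 - 1.14*a + 8.85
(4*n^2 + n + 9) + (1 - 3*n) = 4*n^2 - 2*n + 10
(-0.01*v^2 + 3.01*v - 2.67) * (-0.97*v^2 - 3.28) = 0.0097*v^4 - 2.9197*v^3 + 2.6227*v^2 - 9.8728*v + 8.7576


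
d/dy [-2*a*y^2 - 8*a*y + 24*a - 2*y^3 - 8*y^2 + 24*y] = -4*a*y - 8*a - 6*y^2 - 16*y + 24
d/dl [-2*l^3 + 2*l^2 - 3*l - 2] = -6*l^2 + 4*l - 3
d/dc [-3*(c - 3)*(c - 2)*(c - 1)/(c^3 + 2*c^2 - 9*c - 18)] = 12*(-2*c^2 - 2*c + 7)/(c^4 + 10*c^3 + 37*c^2 + 60*c + 36)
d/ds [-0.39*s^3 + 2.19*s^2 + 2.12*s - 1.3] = -1.17*s^2 + 4.38*s + 2.12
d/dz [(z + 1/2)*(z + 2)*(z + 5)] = 3*z^2 + 15*z + 27/2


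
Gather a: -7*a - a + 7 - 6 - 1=-8*a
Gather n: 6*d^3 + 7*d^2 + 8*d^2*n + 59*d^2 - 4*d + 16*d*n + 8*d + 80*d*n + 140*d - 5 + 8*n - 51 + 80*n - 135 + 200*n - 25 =6*d^3 + 66*d^2 + 144*d + n*(8*d^2 + 96*d + 288) - 216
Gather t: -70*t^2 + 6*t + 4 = -70*t^2 + 6*t + 4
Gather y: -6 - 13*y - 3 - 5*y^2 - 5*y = -5*y^2 - 18*y - 9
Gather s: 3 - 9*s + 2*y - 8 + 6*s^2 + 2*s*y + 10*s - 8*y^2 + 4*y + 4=6*s^2 + s*(2*y + 1) - 8*y^2 + 6*y - 1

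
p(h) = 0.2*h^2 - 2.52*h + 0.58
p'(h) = 0.4*h - 2.52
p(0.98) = -1.70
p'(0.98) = -2.13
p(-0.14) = 0.94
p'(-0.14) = -2.58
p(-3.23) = 10.81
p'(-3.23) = -3.81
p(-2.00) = 6.42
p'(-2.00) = -3.32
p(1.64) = -3.01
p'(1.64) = -1.86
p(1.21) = -2.18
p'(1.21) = -2.04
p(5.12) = -7.08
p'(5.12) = -0.47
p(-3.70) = 12.64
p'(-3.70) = -4.00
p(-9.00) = 39.46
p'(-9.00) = -6.12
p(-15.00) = 83.38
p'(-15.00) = -8.52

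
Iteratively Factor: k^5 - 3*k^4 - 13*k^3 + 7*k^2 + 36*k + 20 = (k + 1)*(k^4 - 4*k^3 - 9*k^2 + 16*k + 20) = (k + 1)^2*(k^3 - 5*k^2 - 4*k + 20) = (k - 2)*(k + 1)^2*(k^2 - 3*k - 10) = (k - 2)*(k + 1)^2*(k + 2)*(k - 5)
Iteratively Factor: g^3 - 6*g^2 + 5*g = (g - 5)*(g^2 - g) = g*(g - 5)*(g - 1)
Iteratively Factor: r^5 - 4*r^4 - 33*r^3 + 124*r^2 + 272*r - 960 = (r - 5)*(r^4 + r^3 - 28*r^2 - 16*r + 192) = (r - 5)*(r - 4)*(r^3 + 5*r^2 - 8*r - 48) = (r - 5)*(r - 4)*(r - 3)*(r^2 + 8*r + 16) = (r - 5)*(r - 4)*(r - 3)*(r + 4)*(r + 4)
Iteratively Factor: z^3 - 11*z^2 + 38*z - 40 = (z - 2)*(z^2 - 9*z + 20) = (z - 5)*(z - 2)*(z - 4)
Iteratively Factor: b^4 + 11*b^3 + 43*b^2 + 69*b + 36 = (b + 3)*(b^3 + 8*b^2 + 19*b + 12) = (b + 1)*(b + 3)*(b^2 + 7*b + 12) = (b + 1)*(b + 3)^2*(b + 4)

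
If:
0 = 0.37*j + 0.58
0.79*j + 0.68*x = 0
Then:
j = -1.57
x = 1.82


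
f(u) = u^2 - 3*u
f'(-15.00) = -33.00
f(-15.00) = 270.00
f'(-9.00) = -21.00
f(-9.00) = 108.00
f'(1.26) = -0.48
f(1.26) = -2.19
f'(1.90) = 0.80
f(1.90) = -2.09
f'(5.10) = 7.20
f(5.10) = 10.71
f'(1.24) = -0.52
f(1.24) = -2.18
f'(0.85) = -1.30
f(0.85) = -1.83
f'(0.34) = -2.32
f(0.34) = -0.90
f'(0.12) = -2.76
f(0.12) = -0.35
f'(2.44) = 1.88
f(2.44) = -1.37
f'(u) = 2*u - 3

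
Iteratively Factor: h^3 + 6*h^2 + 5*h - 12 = (h + 4)*(h^2 + 2*h - 3) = (h + 3)*(h + 4)*(h - 1)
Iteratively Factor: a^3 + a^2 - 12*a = (a)*(a^2 + a - 12) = a*(a + 4)*(a - 3)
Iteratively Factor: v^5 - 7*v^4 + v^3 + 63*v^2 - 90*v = (v + 3)*(v^4 - 10*v^3 + 31*v^2 - 30*v) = (v - 2)*(v + 3)*(v^3 - 8*v^2 + 15*v) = v*(v - 2)*(v + 3)*(v^2 - 8*v + 15) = v*(v - 5)*(v - 2)*(v + 3)*(v - 3)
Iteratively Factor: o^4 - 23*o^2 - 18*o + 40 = (o + 2)*(o^3 - 2*o^2 - 19*o + 20) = (o - 5)*(o + 2)*(o^2 + 3*o - 4) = (o - 5)*(o - 1)*(o + 2)*(o + 4)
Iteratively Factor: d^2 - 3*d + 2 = (d - 2)*(d - 1)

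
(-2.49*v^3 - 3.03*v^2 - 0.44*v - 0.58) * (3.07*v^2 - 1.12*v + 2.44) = -7.6443*v^5 - 6.5133*v^4 - 4.0328*v^3 - 8.681*v^2 - 0.424*v - 1.4152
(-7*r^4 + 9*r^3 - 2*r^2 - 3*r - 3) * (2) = -14*r^4 + 18*r^3 - 4*r^2 - 6*r - 6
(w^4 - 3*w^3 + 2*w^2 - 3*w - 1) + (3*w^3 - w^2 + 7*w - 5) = w^4 + w^2 + 4*w - 6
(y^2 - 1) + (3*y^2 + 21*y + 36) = 4*y^2 + 21*y + 35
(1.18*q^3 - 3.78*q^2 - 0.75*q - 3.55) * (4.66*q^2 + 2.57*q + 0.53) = 5.4988*q^5 - 14.5822*q^4 - 12.5842*q^3 - 20.4739*q^2 - 9.521*q - 1.8815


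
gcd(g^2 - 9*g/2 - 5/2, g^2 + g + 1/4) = g + 1/2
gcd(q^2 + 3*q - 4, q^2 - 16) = q + 4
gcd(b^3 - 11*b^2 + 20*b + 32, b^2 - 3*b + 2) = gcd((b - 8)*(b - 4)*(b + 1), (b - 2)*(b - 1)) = 1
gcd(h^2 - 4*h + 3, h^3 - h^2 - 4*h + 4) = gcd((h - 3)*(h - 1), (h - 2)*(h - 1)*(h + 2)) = h - 1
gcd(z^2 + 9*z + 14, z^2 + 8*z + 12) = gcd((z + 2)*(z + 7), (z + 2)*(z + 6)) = z + 2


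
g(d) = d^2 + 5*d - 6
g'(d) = 2*d + 5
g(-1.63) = -11.49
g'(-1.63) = 1.74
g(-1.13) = -10.37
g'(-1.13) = 2.74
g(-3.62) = -11.00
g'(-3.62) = -2.24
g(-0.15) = -6.73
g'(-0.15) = 4.70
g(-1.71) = -11.63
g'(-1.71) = 1.58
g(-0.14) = -6.68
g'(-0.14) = 4.72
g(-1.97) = -11.97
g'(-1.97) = 1.06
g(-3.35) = -11.53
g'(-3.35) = -1.70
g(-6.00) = 0.00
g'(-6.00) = -7.00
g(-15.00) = 144.00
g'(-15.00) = -25.00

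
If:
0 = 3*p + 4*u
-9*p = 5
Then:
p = -5/9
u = 5/12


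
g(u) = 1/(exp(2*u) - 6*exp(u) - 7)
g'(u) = (-2*exp(2*u) + 6*exp(u))/(exp(2*u) - 6*exp(u) - 7)^2 = 2*(3 - exp(u))*exp(u)/(-exp(2*u) + 6*exp(u) + 7)^2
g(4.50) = 0.00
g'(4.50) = -0.00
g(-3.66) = -0.14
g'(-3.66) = 0.00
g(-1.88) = -0.13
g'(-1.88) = 0.01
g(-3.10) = -0.14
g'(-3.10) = 0.01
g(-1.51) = -0.12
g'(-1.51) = 0.02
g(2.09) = 0.10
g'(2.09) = -0.85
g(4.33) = 0.00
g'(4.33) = -0.00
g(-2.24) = -0.13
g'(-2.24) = 0.01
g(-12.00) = -0.14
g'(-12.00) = 0.00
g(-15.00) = -0.14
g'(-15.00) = 0.00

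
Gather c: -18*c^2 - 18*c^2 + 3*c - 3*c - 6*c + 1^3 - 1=-36*c^2 - 6*c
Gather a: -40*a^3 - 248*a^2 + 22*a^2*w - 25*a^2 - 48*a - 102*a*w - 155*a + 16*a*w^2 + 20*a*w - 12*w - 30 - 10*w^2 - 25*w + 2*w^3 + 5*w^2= -40*a^3 + a^2*(22*w - 273) + a*(16*w^2 - 82*w - 203) + 2*w^3 - 5*w^2 - 37*w - 30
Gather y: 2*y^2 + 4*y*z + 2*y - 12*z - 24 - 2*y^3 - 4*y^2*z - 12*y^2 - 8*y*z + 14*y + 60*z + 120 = -2*y^3 + y^2*(-4*z - 10) + y*(16 - 4*z) + 48*z + 96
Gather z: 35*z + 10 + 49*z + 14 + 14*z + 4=98*z + 28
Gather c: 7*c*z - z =7*c*z - z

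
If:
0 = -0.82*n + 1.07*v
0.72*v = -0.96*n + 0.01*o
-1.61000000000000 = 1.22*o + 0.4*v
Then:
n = -0.01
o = -1.32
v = -0.01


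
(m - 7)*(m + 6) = m^2 - m - 42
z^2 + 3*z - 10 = (z - 2)*(z + 5)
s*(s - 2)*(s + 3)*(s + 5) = s^4 + 6*s^3 - s^2 - 30*s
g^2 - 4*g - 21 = (g - 7)*(g + 3)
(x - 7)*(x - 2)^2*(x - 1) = x^4 - 12*x^3 + 43*x^2 - 60*x + 28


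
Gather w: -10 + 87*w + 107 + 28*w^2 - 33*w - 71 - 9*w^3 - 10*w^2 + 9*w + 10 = -9*w^3 + 18*w^2 + 63*w + 36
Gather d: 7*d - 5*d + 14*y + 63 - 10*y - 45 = 2*d + 4*y + 18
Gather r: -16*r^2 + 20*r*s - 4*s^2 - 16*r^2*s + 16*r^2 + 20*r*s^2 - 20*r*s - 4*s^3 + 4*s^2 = -16*r^2*s + 20*r*s^2 - 4*s^3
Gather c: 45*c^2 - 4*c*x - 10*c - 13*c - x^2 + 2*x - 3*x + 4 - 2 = 45*c^2 + c*(-4*x - 23) - x^2 - x + 2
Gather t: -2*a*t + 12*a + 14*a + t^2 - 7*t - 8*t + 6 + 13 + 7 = 26*a + t^2 + t*(-2*a - 15) + 26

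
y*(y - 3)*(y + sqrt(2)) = y^3 - 3*y^2 + sqrt(2)*y^2 - 3*sqrt(2)*y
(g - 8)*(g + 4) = g^2 - 4*g - 32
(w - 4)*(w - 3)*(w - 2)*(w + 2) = w^4 - 7*w^3 + 8*w^2 + 28*w - 48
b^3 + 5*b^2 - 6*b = b*(b - 1)*(b + 6)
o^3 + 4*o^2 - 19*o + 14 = (o - 2)*(o - 1)*(o + 7)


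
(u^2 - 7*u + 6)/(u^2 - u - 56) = (-u^2 + 7*u - 6)/(-u^2 + u + 56)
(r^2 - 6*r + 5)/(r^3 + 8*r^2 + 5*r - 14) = (r - 5)/(r^2 + 9*r + 14)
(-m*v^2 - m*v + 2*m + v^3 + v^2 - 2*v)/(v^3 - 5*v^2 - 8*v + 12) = (-m + v)/(v - 6)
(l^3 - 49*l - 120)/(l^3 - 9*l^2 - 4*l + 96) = (l + 5)/(l - 4)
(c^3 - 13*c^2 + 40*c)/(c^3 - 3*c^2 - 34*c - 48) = c*(c - 5)/(c^2 + 5*c + 6)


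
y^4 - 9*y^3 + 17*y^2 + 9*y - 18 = (y - 6)*(y - 3)*(y - 1)*(y + 1)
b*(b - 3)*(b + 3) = b^3 - 9*b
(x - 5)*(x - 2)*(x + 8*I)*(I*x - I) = I*x^4 - 8*x^3 - 8*I*x^3 + 64*x^2 + 17*I*x^2 - 136*x - 10*I*x + 80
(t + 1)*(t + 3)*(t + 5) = t^3 + 9*t^2 + 23*t + 15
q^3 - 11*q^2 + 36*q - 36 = (q - 6)*(q - 3)*(q - 2)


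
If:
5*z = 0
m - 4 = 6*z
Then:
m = 4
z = 0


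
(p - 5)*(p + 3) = p^2 - 2*p - 15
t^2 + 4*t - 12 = (t - 2)*(t + 6)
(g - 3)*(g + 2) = g^2 - g - 6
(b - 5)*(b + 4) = b^2 - b - 20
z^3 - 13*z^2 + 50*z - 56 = (z - 7)*(z - 4)*(z - 2)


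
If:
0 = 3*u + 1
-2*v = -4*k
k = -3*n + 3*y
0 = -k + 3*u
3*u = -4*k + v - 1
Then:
No Solution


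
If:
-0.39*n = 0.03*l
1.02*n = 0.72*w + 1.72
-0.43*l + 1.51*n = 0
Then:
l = 0.00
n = 0.00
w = -2.39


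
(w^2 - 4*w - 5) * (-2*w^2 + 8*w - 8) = -2*w^4 + 16*w^3 - 30*w^2 - 8*w + 40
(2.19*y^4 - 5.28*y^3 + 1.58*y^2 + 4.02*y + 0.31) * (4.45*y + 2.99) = 9.7455*y^5 - 16.9479*y^4 - 8.7562*y^3 + 22.6132*y^2 + 13.3993*y + 0.9269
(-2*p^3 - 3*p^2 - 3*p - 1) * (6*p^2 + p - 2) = -12*p^5 - 20*p^4 - 17*p^3 - 3*p^2 + 5*p + 2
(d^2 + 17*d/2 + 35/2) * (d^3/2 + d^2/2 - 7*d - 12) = d^5/2 + 19*d^4/4 + 6*d^3 - 251*d^2/4 - 449*d/2 - 210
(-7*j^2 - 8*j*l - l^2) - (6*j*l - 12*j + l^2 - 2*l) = -7*j^2 - 14*j*l + 12*j - 2*l^2 + 2*l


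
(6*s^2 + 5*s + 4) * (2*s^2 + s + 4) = 12*s^4 + 16*s^3 + 37*s^2 + 24*s + 16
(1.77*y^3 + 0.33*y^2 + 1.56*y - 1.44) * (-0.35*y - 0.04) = -0.6195*y^4 - 0.1863*y^3 - 0.5592*y^2 + 0.4416*y + 0.0576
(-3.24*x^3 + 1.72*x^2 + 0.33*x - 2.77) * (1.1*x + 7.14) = -3.564*x^4 - 21.2416*x^3 + 12.6438*x^2 - 0.6908*x - 19.7778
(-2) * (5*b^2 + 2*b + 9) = -10*b^2 - 4*b - 18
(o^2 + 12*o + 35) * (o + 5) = o^3 + 17*o^2 + 95*o + 175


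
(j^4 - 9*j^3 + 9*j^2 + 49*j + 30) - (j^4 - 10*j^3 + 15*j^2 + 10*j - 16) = j^3 - 6*j^2 + 39*j + 46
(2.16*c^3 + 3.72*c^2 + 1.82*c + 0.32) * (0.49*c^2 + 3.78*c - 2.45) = 1.0584*c^5 + 9.9876*c^4 + 9.6614*c^3 - 2.0776*c^2 - 3.2494*c - 0.784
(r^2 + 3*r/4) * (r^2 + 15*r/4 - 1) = r^4 + 9*r^3/2 + 29*r^2/16 - 3*r/4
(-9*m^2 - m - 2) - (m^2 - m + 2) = -10*m^2 - 4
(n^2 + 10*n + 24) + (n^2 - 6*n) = 2*n^2 + 4*n + 24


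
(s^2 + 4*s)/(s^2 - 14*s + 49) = s*(s + 4)/(s^2 - 14*s + 49)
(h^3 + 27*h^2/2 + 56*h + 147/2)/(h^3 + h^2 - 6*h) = (2*h^2 + 21*h + 49)/(2*h*(h - 2))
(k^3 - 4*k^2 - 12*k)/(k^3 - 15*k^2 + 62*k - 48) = k*(k + 2)/(k^2 - 9*k + 8)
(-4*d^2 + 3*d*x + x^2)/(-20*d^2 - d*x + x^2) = (-d + x)/(-5*d + x)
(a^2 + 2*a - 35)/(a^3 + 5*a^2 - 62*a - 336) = (a - 5)/(a^2 - 2*a - 48)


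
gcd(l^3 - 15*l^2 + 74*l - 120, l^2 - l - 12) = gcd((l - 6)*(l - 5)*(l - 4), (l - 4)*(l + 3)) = l - 4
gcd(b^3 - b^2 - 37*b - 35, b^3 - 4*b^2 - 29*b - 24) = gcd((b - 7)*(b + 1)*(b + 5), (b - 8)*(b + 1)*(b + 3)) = b + 1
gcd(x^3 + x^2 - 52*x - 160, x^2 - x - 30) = x + 5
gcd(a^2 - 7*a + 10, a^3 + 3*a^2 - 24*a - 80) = a - 5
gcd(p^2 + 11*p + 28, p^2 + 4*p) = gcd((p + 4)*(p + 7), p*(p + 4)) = p + 4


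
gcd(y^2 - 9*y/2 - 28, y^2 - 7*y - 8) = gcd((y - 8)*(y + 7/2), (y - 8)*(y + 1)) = y - 8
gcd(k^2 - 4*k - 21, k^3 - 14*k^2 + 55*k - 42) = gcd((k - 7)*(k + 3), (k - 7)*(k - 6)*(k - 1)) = k - 7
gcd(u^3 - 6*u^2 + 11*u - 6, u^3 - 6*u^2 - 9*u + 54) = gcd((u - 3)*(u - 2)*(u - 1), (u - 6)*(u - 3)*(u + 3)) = u - 3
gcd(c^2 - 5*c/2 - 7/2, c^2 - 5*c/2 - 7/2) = c^2 - 5*c/2 - 7/2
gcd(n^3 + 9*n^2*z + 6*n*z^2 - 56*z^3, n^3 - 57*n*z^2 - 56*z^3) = n + 7*z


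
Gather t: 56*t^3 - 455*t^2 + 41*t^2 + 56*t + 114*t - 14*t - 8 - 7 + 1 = 56*t^3 - 414*t^2 + 156*t - 14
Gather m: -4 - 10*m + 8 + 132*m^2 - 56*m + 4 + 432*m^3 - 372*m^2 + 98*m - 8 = 432*m^3 - 240*m^2 + 32*m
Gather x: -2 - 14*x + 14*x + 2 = 0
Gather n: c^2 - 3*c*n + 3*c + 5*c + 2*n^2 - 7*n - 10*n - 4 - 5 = c^2 + 8*c + 2*n^2 + n*(-3*c - 17) - 9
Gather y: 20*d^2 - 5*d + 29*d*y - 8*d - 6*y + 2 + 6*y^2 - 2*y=20*d^2 - 13*d + 6*y^2 + y*(29*d - 8) + 2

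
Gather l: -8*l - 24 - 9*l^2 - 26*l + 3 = -9*l^2 - 34*l - 21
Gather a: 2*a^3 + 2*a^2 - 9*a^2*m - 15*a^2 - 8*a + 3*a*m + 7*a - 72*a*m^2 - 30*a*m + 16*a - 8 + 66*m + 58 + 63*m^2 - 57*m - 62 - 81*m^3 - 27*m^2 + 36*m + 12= 2*a^3 + a^2*(-9*m - 13) + a*(-72*m^2 - 27*m + 15) - 81*m^3 + 36*m^2 + 45*m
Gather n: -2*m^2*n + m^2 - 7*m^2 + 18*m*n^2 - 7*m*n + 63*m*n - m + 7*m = -6*m^2 + 18*m*n^2 + 6*m + n*(-2*m^2 + 56*m)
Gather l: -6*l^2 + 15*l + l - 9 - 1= -6*l^2 + 16*l - 10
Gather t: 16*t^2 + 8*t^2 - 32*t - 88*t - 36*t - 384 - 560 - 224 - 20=24*t^2 - 156*t - 1188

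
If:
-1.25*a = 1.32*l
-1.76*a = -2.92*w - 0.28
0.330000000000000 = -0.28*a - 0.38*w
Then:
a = -0.58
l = 0.55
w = -0.44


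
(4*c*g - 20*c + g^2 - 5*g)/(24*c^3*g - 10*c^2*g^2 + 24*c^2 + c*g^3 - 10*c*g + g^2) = (4*c*g - 20*c + g^2 - 5*g)/(24*c^3*g - 10*c^2*g^2 + 24*c^2 + c*g^3 - 10*c*g + g^2)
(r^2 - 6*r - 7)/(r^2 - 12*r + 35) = (r + 1)/(r - 5)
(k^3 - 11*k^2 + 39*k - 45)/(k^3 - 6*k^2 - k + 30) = (k - 3)/(k + 2)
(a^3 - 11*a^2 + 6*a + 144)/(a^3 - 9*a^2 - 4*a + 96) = (a - 6)/(a - 4)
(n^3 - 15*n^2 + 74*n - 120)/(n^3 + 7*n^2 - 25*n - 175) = (n^2 - 10*n + 24)/(n^2 + 12*n + 35)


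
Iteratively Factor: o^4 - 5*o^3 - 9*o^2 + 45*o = (o)*(o^3 - 5*o^2 - 9*o + 45) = o*(o - 3)*(o^2 - 2*o - 15) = o*(o - 3)*(o + 3)*(o - 5)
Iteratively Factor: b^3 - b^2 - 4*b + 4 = (b - 1)*(b^2 - 4) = (b - 2)*(b - 1)*(b + 2)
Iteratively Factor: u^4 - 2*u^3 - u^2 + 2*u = (u - 1)*(u^3 - u^2 - 2*u) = (u - 1)*(u + 1)*(u^2 - 2*u) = u*(u - 1)*(u + 1)*(u - 2)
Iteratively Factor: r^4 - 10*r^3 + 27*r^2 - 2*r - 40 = (r + 1)*(r^3 - 11*r^2 + 38*r - 40) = (r - 2)*(r + 1)*(r^2 - 9*r + 20) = (r - 5)*(r - 2)*(r + 1)*(r - 4)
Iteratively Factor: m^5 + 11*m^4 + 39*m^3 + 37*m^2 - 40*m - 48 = (m - 1)*(m^4 + 12*m^3 + 51*m^2 + 88*m + 48) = (m - 1)*(m + 3)*(m^3 + 9*m^2 + 24*m + 16) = (m - 1)*(m + 3)*(m + 4)*(m^2 + 5*m + 4) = (m - 1)*(m + 3)*(m + 4)^2*(m + 1)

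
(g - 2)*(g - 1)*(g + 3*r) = g^3 + 3*g^2*r - 3*g^2 - 9*g*r + 2*g + 6*r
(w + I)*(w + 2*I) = w^2 + 3*I*w - 2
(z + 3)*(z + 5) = z^2 + 8*z + 15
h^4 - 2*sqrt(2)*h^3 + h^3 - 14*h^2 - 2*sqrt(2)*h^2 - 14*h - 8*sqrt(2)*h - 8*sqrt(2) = (h + 1)*(h - 4*sqrt(2))*(h + sqrt(2))^2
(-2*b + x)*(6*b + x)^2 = -72*b^3 + 12*b^2*x + 10*b*x^2 + x^3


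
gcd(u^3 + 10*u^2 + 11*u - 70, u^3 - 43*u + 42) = u + 7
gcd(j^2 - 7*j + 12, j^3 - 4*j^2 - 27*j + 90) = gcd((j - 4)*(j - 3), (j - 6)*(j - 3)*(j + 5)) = j - 3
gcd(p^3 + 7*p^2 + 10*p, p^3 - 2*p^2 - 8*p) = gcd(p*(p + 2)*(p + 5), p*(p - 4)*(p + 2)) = p^2 + 2*p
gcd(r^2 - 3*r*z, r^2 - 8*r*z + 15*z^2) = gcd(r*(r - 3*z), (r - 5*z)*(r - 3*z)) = -r + 3*z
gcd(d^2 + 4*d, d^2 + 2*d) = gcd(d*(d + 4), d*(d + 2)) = d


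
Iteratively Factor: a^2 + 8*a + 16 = (a + 4)*(a + 4)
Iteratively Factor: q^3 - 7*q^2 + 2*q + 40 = (q - 5)*(q^2 - 2*q - 8) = (q - 5)*(q - 4)*(q + 2)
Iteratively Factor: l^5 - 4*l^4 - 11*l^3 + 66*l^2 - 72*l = (l - 2)*(l^4 - 2*l^3 - 15*l^2 + 36*l) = (l - 3)*(l - 2)*(l^3 + l^2 - 12*l) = (l - 3)*(l - 2)*(l + 4)*(l^2 - 3*l) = (l - 3)^2*(l - 2)*(l + 4)*(l)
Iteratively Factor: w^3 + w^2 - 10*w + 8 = (w + 4)*(w^2 - 3*w + 2) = (w - 2)*(w + 4)*(w - 1)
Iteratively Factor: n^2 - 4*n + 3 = (n - 1)*(n - 3)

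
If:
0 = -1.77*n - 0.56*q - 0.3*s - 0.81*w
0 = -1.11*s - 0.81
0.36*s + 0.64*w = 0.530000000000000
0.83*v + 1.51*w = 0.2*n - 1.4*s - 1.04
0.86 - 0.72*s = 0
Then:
No Solution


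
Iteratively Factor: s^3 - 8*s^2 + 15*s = (s - 5)*(s^2 - 3*s) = (s - 5)*(s - 3)*(s)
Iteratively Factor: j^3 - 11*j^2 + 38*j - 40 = (j - 5)*(j^2 - 6*j + 8) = (j - 5)*(j - 4)*(j - 2)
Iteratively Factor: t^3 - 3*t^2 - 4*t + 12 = (t - 2)*(t^2 - t - 6) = (t - 3)*(t - 2)*(t + 2)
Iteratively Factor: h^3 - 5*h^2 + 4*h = (h)*(h^2 - 5*h + 4) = h*(h - 4)*(h - 1)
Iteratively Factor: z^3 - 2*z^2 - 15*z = (z - 5)*(z^2 + 3*z) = z*(z - 5)*(z + 3)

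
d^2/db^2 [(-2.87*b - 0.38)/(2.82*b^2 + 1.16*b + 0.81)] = (-(2.87*b + 0.38)*(5.64*b + 1.16)*(11.28*b + 2.32) + (48.5604*b + 8.8016)*(2.82*b^2 + 1.16*b + 0.81))/(2.82*b^2 + 1.16*b + 0.81)^3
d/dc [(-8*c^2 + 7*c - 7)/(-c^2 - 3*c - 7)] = (31*c^2 + 98*c - 70)/(c^4 + 6*c^3 + 23*c^2 + 42*c + 49)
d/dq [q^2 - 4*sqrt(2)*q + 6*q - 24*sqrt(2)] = 2*q - 4*sqrt(2) + 6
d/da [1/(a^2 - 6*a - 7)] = 2*(3 - a)/(-a^2 + 6*a + 7)^2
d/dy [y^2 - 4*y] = 2*y - 4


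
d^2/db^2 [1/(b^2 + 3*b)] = 2*(-b*(b + 3) + (2*b + 3)^2)/(b^3*(b + 3)^3)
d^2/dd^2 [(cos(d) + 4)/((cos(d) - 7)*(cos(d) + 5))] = (-18*(1 - cos(d)^2)^2 - cos(d)^5 - 184*cos(d)^3 - 518*cos(d)^2 - 783*cos(d) + 190)/((cos(d) - 7)^3*(cos(d) + 5)^3)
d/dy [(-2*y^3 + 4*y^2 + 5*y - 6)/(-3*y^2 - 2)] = (6*y^4 + 27*y^2 - 52*y - 10)/(9*y^4 + 12*y^2 + 4)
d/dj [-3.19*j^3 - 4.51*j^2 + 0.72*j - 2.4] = -9.57*j^2 - 9.02*j + 0.72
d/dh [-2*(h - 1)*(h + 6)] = -4*h - 10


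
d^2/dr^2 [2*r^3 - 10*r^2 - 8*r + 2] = 12*r - 20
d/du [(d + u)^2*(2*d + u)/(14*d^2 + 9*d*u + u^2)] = (13*d^2 + 14*d*u + u^2)/(49*d^2 + 14*d*u + u^2)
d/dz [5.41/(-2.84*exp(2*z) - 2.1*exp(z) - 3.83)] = (30.7288*exp(z) + 11.361)*exp(z)/(2.84*exp(2*z) + 2.1*exp(z) + 3.83)^2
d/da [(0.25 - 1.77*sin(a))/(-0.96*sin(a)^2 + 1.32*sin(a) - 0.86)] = (-1.6992*sin(a)^2 + 0.48*sin(a) + 1.1922)*cos(a)/(0.9216*sin(a)^4 - 2.5344*sin(a)^3 + 3.3936*sin(a)^2 - 2.2704*sin(a) + 0.7396)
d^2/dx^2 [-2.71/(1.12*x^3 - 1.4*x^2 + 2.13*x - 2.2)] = ((18.2112*x - 7.588)*(1.12*x^3 - 1.4*x^2 + 2.13*x - 2.2) - 2.71*(3.36*x^2 - 2.8*x + 2.13)*(6.72*x^2 - 5.6*x + 4.26))/(1.12*x^3 - 1.4*x^2 + 2.13*x - 2.2)^3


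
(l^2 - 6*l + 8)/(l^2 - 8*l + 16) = (l - 2)/(l - 4)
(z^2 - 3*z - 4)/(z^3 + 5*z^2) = (z^2 - 3*z - 4)/(z^2*(z + 5))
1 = 1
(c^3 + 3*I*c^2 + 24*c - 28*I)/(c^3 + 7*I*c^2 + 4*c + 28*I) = (c - 2*I)/(c + 2*I)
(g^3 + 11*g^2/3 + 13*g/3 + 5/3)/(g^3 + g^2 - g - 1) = (g + 5/3)/(g - 1)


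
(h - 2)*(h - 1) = h^2 - 3*h + 2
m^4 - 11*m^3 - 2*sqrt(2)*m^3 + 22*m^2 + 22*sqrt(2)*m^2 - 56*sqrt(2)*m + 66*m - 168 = (m - 7)*(m - 4)*(m - 3*sqrt(2))*(m + sqrt(2))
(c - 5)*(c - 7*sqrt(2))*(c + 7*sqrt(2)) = c^3 - 5*c^2 - 98*c + 490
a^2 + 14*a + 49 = (a + 7)^2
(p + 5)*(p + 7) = p^2 + 12*p + 35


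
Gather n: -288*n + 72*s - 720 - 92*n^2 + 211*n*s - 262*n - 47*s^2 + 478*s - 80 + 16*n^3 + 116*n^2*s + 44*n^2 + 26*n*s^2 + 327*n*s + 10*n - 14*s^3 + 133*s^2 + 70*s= 16*n^3 + n^2*(116*s - 48) + n*(26*s^2 + 538*s - 540) - 14*s^3 + 86*s^2 + 620*s - 800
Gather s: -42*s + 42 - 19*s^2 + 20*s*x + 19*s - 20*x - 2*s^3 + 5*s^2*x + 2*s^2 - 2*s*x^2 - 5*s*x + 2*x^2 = -2*s^3 + s^2*(5*x - 17) + s*(-2*x^2 + 15*x - 23) + 2*x^2 - 20*x + 42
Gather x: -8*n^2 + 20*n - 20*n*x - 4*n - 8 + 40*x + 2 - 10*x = -8*n^2 + 16*n + x*(30 - 20*n) - 6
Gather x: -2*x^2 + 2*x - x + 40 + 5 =-2*x^2 + x + 45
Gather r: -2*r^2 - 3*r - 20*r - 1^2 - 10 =-2*r^2 - 23*r - 11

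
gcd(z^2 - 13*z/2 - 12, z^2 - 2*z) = 1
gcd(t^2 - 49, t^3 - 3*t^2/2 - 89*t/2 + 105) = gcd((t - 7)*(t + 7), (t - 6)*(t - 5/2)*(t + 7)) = t + 7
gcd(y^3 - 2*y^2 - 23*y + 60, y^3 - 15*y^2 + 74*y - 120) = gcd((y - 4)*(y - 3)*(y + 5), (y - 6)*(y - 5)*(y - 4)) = y - 4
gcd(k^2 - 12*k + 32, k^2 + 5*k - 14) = 1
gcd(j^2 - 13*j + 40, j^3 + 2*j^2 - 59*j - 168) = j - 8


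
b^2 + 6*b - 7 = (b - 1)*(b + 7)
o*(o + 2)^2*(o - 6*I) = o^4 + 4*o^3 - 6*I*o^3 + 4*o^2 - 24*I*o^2 - 24*I*o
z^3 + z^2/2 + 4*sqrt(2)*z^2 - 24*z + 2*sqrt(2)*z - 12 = (z + 1/2)*(z - 2*sqrt(2))*(z + 6*sqrt(2))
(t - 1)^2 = t^2 - 2*t + 1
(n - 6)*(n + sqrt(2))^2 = n^3 - 6*n^2 + 2*sqrt(2)*n^2 - 12*sqrt(2)*n + 2*n - 12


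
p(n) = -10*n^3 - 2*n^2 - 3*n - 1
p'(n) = -30*n^2 - 4*n - 3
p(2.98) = -292.34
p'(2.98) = -281.33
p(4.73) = -1118.17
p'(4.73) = -693.11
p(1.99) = -93.70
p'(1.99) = -129.76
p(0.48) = -4.01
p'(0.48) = -11.83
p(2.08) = -105.88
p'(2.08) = -141.11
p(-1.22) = 17.84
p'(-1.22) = -42.77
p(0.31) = -2.42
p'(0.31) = -7.12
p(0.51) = -4.38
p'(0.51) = -12.84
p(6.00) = -2251.00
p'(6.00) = -1107.00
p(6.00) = -2251.00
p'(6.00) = -1107.00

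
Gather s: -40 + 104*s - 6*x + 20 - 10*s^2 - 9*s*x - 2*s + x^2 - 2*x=-10*s^2 + s*(102 - 9*x) + x^2 - 8*x - 20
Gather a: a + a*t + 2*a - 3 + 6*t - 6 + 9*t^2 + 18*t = a*(t + 3) + 9*t^2 + 24*t - 9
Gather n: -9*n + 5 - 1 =4 - 9*n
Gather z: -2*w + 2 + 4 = 6 - 2*w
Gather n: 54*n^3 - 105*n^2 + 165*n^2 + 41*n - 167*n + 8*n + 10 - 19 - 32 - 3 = 54*n^3 + 60*n^2 - 118*n - 44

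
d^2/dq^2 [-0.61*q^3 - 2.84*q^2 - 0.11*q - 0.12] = -3.66*q - 5.68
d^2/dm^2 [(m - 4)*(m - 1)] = 2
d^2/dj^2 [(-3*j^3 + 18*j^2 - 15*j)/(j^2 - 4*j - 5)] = -12/(j^3 + 3*j^2 + 3*j + 1)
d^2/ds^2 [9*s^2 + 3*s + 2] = 18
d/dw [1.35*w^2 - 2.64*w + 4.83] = 2.7*w - 2.64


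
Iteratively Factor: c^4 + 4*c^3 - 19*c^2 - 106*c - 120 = (c + 3)*(c^3 + c^2 - 22*c - 40) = (c + 2)*(c + 3)*(c^2 - c - 20) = (c - 5)*(c + 2)*(c + 3)*(c + 4)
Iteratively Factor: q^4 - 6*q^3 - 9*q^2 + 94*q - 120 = (q + 4)*(q^3 - 10*q^2 + 31*q - 30) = (q - 2)*(q + 4)*(q^2 - 8*q + 15) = (q - 3)*(q - 2)*(q + 4)*(q - 5)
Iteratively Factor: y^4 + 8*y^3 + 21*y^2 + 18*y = (y)*(y^3 + 8*y^2 + 21*y + 18) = y*(y + 3)*(y^2 + 5*y + 6) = y*(y + 3)^2*(y + 2)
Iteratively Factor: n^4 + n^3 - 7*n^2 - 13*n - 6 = (n + 2)*(n^3 - n^2 - 5*n - 3) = (n - 3)*(n + 2)*(n^2 + 2*n + 1) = (n - 3)*(n + 1)*(n + 2)*(n + 1)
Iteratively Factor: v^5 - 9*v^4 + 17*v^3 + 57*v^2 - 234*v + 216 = (v - 3)*(v^4 - 6*v^3 - v^2 + 54*v - 72) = (v - 3)*(v + 3)*(v^3 - 9*v^2 + 26*v - 24) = (v - 4)*(v - 3)*(v + 3)*(v^2 - 5*v + 6) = (v - 4)*(v - 3)^2*(v + 3)*(v - 2)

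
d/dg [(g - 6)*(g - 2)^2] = (g - 2)*(3*g - 14)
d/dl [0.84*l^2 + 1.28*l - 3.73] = 1.68*l + 1.28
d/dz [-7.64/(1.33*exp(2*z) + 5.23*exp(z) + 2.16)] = (20.3224*exp(z) + 39.9572)*exp(z)/(1.33*exp(2*z) + 5.23*exp(z) + 2.16)^2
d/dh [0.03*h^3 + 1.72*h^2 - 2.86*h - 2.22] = 0.09*h^2 + 3.44*h - 2.86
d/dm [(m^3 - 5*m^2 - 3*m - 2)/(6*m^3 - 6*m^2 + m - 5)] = (24*m^4 + 38*m^3 - 2*m^2 + 26*m + 17)/(36*m^6 - 72*m^5 + 48*m^4 - 72*m^3 + 61*m^2 - 10*m + 25)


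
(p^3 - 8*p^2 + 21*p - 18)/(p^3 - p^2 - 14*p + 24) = (p - 3)/(p + 4)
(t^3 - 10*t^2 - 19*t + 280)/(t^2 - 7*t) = t - 3 - 40/t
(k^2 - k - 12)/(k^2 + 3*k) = (k - 4)/k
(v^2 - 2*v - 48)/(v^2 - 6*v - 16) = (v + 6)/(v + 2)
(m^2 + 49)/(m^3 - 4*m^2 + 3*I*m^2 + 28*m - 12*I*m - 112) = (m - 7*I)/(m^2 - 4*m*(1 + I) + 16*I)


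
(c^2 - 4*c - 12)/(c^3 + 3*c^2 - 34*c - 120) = (c + 2)/(c^2 + 9*c + 20)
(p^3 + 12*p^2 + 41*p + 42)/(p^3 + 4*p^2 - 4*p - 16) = (p^2 + 10*p + 21)/(p^2 + 2*p - 8)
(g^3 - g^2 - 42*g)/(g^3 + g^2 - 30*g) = (g - 7)/(g - 5)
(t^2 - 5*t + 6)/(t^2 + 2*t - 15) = (t - 2)/(t + 5)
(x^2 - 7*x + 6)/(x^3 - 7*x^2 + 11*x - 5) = (x - 6)/(x^2 - 6*x + 5)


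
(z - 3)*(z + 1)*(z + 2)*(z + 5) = z^4 + 5*z^3 - 7*z^2 - 41*z - 30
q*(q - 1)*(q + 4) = q^3 + 3*q^2 - 4*q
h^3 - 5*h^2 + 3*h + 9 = (h - 3)^2*(h + 1)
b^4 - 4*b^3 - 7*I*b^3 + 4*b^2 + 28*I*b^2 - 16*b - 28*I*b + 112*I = (b - 4)*(b - 7*I)*(b - 2*I)*(b + 2*I)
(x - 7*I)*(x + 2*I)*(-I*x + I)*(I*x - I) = x^4 - 2*x^3 - 5*I*x^3 + 15*x^2 + 10*I*x^2 - 28*x - 5*I*x + 14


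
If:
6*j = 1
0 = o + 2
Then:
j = 1/6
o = -2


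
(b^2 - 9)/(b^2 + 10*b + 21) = (b - 3)/(b + 7)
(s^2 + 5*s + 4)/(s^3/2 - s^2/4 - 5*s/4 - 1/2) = 4*(s + 4)/(2*s^2 - 3*s - 2)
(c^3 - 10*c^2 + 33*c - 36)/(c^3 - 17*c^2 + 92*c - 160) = (c^2 - 6*c + 9)/(c^2 - 13*c + 40)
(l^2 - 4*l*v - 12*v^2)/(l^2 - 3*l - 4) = (-l^2 + 4*l*v + 12*v^2)/(-l^2 + 3*l + 4)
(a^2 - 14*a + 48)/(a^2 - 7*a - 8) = (a - 6)/(a + 1)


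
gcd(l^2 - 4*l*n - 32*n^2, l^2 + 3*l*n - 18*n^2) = 1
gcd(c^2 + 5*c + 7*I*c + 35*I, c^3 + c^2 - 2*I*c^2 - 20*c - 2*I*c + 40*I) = c + 5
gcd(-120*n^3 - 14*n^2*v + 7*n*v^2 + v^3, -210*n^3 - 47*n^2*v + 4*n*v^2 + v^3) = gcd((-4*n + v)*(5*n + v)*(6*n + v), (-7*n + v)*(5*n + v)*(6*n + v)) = 30*n^2 + 11*n*v + v^2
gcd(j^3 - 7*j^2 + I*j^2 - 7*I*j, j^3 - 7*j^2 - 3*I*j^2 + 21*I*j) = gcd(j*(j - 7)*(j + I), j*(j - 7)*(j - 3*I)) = j^2 - 7*j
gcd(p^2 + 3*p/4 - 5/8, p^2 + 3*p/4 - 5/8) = p^2 + 3*p/4 - 5/8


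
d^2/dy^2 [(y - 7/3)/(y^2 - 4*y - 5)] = 2*((19 - 9*y)*(-y^2 + 4*y + 5) - 4*(y - 2)^2*(3*y - 7))/(3*(-y^2 + 4*y + 5)^3)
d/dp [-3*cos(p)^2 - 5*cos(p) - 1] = (6*cos(p) + 5)*sin(p)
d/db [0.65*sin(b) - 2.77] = 0.65*cos(b)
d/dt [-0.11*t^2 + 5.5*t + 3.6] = 5.5 - 0.22*t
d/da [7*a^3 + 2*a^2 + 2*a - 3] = 21*a^2 + 4*a + 2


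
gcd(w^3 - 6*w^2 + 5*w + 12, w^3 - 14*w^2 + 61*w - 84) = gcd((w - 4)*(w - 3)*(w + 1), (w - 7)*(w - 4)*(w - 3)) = w^2 - 7*w + 12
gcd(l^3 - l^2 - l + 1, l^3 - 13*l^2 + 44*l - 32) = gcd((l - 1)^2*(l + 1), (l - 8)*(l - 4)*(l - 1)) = l - 1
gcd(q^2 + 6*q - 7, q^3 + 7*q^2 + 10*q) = 1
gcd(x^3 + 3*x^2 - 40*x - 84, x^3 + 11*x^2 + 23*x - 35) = x + 7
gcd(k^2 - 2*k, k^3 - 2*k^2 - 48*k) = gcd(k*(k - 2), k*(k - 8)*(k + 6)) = k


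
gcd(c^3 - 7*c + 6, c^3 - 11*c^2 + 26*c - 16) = c^2 - 3*c + 2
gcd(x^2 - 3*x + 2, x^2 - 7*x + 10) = x - 2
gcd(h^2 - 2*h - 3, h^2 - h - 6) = h - 3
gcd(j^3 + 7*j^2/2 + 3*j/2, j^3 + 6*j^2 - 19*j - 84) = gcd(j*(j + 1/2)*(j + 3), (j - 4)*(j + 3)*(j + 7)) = j + 3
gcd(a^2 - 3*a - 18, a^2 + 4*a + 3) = a + 3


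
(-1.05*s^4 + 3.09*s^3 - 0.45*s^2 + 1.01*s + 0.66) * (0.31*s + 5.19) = -0.3255*s^5 - 4.4916*s^4 + 15.8976*s^3 - 2.0224*s^2 + 5.4465*s + 3.4254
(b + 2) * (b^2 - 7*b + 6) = b^3 - 5*b^2 - 8*b + 12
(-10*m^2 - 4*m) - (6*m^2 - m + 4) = -16*m^2 - 3*m - 4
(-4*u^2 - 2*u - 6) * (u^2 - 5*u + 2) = -4*u^4 + 18*u^3 - 4*u^2 + 26*u - 12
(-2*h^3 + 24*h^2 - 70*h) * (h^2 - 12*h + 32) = -2*h^5 + 48*h^4 - 422*h^3 + 1608*h^2 - 2240*h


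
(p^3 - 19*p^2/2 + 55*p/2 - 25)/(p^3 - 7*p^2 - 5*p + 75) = (p^2 - 9*p/2 + 5)/(p^2 - 2*p - 15)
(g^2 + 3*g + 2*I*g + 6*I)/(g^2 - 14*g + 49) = (g^2 + g*(3 + 2*I) + 6*I)/(g^2 - 14*g + 49)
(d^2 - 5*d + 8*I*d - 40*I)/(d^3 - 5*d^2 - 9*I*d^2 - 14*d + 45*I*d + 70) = (d + 8*I)/(d^2 - 9*I*d - 14)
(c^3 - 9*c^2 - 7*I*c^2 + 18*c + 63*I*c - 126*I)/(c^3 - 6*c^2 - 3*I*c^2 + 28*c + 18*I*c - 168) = (c - 3)/(c + 4*I)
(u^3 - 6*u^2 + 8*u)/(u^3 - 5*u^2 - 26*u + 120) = u*(u - 2)/(u^2 - u - 30)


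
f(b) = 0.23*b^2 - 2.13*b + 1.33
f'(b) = 0.46*b - 2.13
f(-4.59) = 15.95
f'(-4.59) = -4.24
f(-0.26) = 1.90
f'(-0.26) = -2.25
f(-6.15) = 23.13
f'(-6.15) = -4.96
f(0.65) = 0.04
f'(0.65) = -1.83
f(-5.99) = 22.34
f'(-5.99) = -4.89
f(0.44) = 0.44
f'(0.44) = -1.93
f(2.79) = -2.82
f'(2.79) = -0.85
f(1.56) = -1.43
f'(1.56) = -1.41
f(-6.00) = 22.39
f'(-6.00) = -4.89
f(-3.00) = 9.79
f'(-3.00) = -3.51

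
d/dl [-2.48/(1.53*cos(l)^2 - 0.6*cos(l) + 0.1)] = (1.488 - 7.5888*cos(l))*sin(l)/(1.53*cos(l)^2 - 0.6*cos(l) + 0.1)^2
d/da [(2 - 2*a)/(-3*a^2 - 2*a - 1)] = 6*(-a^2 + 2*a + 1)/(9*a^4 + 12*a^3 + 10*a^2 + 4*a + 1)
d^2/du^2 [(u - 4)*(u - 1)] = 2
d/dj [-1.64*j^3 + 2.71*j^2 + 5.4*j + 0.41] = -4.92*j^2 + 5.42*j + 5.4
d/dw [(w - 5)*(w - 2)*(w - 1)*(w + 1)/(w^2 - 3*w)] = 2*(w^5 - 8*w^4 + 21*w^3 - 17*w^2 + 10*w - 15)/(w^2*(w^2 - 6*w + 9))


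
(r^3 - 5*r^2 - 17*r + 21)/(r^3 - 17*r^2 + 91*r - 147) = (r^2 + 2*r - 3)/(r^2 - 10*r + 21)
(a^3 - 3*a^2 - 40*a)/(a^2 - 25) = a*(a - 8)/(a - 5)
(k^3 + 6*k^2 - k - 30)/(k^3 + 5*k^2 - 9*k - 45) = (k - 2)/(k - 3)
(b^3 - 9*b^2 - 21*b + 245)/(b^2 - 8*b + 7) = (b^2 - 2*b - 35)/(b - 1)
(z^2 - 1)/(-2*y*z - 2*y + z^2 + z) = (1 - z)/(2*y - z)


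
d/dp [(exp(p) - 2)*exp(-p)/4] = exp(-p)/2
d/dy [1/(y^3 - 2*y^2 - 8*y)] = (-3*y^2 + 4*y + 8)/(y^2*(-y^2 + 2*y + 8)^2)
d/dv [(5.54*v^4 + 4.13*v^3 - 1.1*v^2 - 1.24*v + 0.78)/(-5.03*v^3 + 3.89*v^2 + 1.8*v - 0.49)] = (-27.8662*v^6 + 43.1012*v^5 + 40.4487*v^4 - 8.46479999999999*v^3 + 8.5427*v^2 - 4.9904*v - 0.7964)/(25.3009*v^6 - 39.1334*v^5 - 2.9759*v^4 + 18.9334*v^3 - 0.5722*v^2 - 1.764*v + 0.2401)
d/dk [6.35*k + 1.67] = 6.35000000000000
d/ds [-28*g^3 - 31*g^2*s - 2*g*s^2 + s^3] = -31*g^2 - 4*g*s + 3*s^2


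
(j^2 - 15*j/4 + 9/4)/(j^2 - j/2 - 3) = (-4*j^2 + 15*j - 9)/(2*(-2*j^2 + j + 6))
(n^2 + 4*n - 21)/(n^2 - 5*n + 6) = (n + 7)/(n - 2)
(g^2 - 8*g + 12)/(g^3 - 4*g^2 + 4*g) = (g - 6)/(g*(g - 2))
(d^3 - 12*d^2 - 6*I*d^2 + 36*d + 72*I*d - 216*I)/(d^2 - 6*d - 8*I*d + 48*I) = (d^2 - 6*d*(1 + I) + 36*I)/(d - 8*I)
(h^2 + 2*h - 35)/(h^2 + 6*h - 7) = (h - 5)/(h - 1)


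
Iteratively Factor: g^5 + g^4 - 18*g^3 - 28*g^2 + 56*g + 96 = (g - 2)*(g^4 + 3*g^3 - 12*g^2 - 52*g - 48) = (g - 4)*(g - 2)*(g^3 + 7*g^2 + 16*g + 12) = (g - 4)*(g - 2)*(g + 2)*(g^2 + 5*g + 6) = (g - 4)*(g - 2)*(g + 2)*(g + 3)*(g + 2)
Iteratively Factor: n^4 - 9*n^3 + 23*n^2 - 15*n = (n - 3)*(n^3 - 6*n^2 + 5*n) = (n - 5)*(n - 3)*(n^2 - n) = n*(n - 5)*(n - 3)*(n - 1)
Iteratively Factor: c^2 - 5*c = (c)*(c - 5)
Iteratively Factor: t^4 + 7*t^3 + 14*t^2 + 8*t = (t + 4)*(t^3 + 3*t^2 + 2*t) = (t + 1)*(t + 4)*(t^2 + 2*t) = (t + 1)*(t + 2)*(t + 4)*(t)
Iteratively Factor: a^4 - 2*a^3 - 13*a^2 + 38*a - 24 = (a + 4)*(a^3 - 6*a^2 + 11*a - 6) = (a - 1)*(a + 4)*(a^2 - 5*a + 6) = (a - 3)*(a - 1)*(a + 4)*(a - 2)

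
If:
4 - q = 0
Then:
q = 4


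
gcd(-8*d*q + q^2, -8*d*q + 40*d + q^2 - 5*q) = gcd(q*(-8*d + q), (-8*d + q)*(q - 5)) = -8*d + q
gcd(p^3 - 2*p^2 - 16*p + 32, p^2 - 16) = p^2 - 16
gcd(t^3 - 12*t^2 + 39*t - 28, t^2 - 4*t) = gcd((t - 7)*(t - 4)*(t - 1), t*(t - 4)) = t - 4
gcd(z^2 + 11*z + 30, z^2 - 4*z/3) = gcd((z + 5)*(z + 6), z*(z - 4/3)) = 1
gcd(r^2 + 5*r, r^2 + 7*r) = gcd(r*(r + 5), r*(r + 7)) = r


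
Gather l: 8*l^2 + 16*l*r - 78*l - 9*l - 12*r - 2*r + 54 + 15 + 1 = 8*l^2 + l*(16*r - 87) - 14*r + 70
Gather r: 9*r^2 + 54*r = 9*r^2 + 54*r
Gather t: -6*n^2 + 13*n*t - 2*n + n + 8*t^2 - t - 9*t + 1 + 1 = -6*n^2 - n + 8*t^2 + t*(13*n - 10) + 2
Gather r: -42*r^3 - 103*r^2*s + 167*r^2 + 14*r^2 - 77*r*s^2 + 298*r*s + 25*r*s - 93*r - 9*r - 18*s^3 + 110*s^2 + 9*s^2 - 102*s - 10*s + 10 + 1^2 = -42*r^3 + r^2*(181 - 103*s) + r*(-77*s^2 + 323*s - 102) - 18*s^3 + 119*s^2 - 112*s + 11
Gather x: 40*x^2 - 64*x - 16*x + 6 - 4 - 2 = 40*x^2 - 80*x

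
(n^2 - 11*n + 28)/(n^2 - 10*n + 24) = (n - 7)/(n - 6)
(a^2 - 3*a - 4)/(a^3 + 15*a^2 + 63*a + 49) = (a - 4)/(a^2 + 14*a + 49)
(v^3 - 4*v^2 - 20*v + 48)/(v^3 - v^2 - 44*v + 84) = (v + 4)/(v + 7)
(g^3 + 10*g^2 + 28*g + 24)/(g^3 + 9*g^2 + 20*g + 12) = (g + 2)/(g + 1)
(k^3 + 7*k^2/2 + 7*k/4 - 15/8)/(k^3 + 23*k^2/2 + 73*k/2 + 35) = (k^2 + k - 3/4)/(k^2 + 9*k + 14)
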